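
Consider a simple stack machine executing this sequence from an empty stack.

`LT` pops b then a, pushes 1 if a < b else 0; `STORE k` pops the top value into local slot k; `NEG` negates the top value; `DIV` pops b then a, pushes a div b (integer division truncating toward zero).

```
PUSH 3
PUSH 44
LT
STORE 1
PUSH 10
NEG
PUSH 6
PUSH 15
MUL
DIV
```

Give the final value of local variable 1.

PUSH 3  : [3]
PUSH 44 : [3, 44]
LT      : [1]
STORE 1 : []
PUSH 10 : [10]
NEG     : [-10]
PUSH 6  : [-10, 6]
PUSH 15 : [-10, 6, 15]
MUL     : [-10, 90]
DIV     : [0]

1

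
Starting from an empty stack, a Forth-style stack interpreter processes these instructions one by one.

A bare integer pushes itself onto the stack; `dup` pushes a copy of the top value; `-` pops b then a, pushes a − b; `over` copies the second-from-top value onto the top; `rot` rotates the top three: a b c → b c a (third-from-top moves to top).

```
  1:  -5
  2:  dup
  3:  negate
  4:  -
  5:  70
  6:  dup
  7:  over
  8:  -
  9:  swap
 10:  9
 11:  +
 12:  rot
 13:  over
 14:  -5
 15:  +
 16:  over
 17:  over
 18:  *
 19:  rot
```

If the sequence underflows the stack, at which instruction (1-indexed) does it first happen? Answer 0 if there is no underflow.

0

-5     -> -5
dup    -> -5 -5
negate -> -5 5
-      -> -10
70     -> -10 70
dup    -> -10 70 70
over   -> -10 70 70 70
-      -> -10 70 0
swap   -> -10 0 70
9      -> -10 0 70 9
+      -> -10 0 79
rot    -> 0 79 -10
over   -> 0 79 -10 79
-5     -> 0 79 -10 79 -5
+      -> 0 79 -10 74
over   -> 0 79 -10 74 -10
over   -> 0 79 -10 74 -10 74
*      -> 0 79 -10 74 -740
rot    -> 0 79 74 -740 -10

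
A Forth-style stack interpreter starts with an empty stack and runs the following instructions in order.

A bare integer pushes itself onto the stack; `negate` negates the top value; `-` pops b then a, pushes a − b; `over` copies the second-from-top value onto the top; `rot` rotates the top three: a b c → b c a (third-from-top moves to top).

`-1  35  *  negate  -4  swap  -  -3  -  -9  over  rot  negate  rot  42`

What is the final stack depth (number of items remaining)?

-1      [-1]
35      [-1, 35]
*       [-35]
negate  [35]
-4      [35, -4]
swap    [-4, 35]
-       [-39]
-3      [-39, -3]
-       [-36]
-9      [-36, -9]
over    [-36, -9, -36]
rot     [-9, -36, -36]
negate  [-9, -36, 36]
rot     [-36, 36, -9]
42      [-36, 36, -9, 42]

4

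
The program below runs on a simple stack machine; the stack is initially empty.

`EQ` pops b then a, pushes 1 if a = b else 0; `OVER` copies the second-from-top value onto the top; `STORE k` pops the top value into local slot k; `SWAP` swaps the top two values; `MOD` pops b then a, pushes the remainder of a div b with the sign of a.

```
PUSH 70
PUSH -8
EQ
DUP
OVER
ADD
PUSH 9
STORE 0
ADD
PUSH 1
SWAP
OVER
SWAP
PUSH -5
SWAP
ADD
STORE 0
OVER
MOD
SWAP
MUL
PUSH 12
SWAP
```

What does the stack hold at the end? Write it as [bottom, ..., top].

[12, 0]

PUSH 70 -> [70]
PUSH -8 -> [70, -8]
EQ      -> [0]
DUP     -> [0, 0]
OVER    -> [0, 0, 0]
ADD     -> [0, 0]
PUSH 9  -> [0, 0, 9]
STORE 0 -> [0, 0]
ADD     -> [0]
PUSH 1  -> [0, 1]
SWAP    -> [1, 0]
OVER    -> [1, 0, 1]
SWAP    -> [1, 1, 0]
PUSH -5 -> [1, 1, 0, -5]
SWAP    -> [1, 1, -5, 0]
ADD     -> [1, 1, -5]
STORE 0 -> [1, 1]
OVER    -> [1, 1, 1]
MOD     -> [1, 0]
SWAP    -> [0, 1]
MUL     -> [0]
PUSH 12 -> [0, 12]
SWAP    -> [12, 0]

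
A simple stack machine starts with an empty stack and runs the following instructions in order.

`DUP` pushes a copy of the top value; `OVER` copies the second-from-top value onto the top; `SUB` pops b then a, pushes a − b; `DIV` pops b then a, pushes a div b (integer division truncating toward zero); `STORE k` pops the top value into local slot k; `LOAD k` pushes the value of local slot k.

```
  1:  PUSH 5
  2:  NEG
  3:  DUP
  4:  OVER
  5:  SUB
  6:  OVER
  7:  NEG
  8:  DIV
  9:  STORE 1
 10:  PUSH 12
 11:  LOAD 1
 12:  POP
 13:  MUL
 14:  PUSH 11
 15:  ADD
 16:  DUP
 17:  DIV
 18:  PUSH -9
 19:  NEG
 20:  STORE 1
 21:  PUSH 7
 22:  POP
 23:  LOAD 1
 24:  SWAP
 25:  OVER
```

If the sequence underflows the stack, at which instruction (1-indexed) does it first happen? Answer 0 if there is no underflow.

PUSH 5  : [5]
NEG     : [-5]
DUP     : [-5, -5]
OVER    : [-5, -5, -5]
SUB     : [-5, 0]
OVER    : [-5, 0, -5]
NEG     : [-5, 0, 5]
DIV     : [-5, 0]
STORE 1 : [-5]
PUSH 12 : [-5, 12]
LOAD 1  : [-5, 12, 0]
POP     : [-5, 12]
MUL     : [-60]
PUSH 11 : [-60, 11]
ADD     : [-49]
DUP     : [-49, -49]
DIV     : [1]
PUSH -9 : [1, -9]
NEG     : [1, 9]
STORE 1 : [1]
PUSH 7  : [1, 7]
POP     : [1]
LOAD 1  : [1, 9]
SWAP    : [9, 1]
OVER    : [9, 1, 9]

0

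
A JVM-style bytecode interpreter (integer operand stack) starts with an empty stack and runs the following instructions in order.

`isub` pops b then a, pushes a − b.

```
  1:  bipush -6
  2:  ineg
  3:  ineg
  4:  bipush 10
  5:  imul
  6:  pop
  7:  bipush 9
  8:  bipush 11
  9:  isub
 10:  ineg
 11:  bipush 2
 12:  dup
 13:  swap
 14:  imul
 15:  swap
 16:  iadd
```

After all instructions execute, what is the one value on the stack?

bipush -6 : -6
ineg      : 6
ineg      : -6
bipush 10 : -6 10
imul      : -60
pop       : (empty)
bipush 9  : 9
bipush 11 : 9 11
isub      : -2
ineg      : 2
bipush 2  : 2 2
dup       : 2 2 2
swap      : 2 2 2
imul      : 2 4
swap      : 4 2
iadd      : 6

6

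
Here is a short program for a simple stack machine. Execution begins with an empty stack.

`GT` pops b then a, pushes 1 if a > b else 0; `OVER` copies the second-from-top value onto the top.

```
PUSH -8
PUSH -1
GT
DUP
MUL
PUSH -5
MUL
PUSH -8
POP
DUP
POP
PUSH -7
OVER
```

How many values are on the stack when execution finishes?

3

PUSH -8 → [-8]
PUSH -1 → [-8, -1]
GT      → [0]
DUP     → [0, 0]
MUL     → [0]
PUSH -5 → [0, -5]
MUL     → [0]
PUSH -8 → [0, -8]
POP     → [0]
DUP     → [0, 0]
POP     → [0]
PUSH -7 → [0, -7]
OVER    → [0, -7, 0]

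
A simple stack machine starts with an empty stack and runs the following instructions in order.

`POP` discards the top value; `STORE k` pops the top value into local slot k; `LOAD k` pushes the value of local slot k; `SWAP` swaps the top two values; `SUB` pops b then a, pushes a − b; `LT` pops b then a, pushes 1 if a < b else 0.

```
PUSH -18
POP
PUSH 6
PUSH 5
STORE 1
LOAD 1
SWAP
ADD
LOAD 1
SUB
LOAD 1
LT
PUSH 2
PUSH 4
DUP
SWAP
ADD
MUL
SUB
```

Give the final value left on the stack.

PUSH -18 : [-18]
POP      : []
PUSH 6   : [6]
PUSH 5   : [6, 5]
STORE 1  : [6]
LOAD 1   : [6, 5]
SWAP     : [5, 6]
ADD      : [11]
LOAD 1   : [11, 5]
SUB      : [6]
LOAD 1   : [6, 5]
LT       : [0]
PUSH 2   : [0, 2]
PUSH 4   : [0, 2, 4]
DUP      : [0, 2, 4, 4]
SWAP     : [0, 2, 4, 4]
ADD      : [0, 2, 8]
MUL      : [0, 16]
SUB      : [-16]

-16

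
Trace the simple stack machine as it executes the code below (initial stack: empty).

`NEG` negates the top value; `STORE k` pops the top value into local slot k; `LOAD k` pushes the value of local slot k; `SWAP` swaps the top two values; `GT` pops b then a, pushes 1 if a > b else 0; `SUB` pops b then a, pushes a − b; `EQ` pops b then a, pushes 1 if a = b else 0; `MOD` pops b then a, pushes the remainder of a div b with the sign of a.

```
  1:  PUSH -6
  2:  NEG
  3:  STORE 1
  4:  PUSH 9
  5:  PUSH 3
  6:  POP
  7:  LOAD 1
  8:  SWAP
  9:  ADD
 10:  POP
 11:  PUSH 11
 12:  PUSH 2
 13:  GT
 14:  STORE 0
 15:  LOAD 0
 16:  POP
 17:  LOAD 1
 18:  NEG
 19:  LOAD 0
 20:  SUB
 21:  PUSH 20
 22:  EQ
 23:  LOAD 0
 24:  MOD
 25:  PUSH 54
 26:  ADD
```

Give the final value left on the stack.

54

PUSH -6 → [-6]
NEG     → [6]
STORE 1 → []
PUSH 9  → [9]
PUSH 3  → [9, 3]
POP     → [9]
LOAD 1  → [9, 6]
SWAP    → [6, 9]
ADD     → [15]
POP     → []
PUSH 11 → [11]
PUSH 2  → [11, 2]
GT      → [1]
STORE 0 → []
LOAD 0  → [1]
POP     → []
LOAD 1  → [6]
NEG     → [-6]
LOAD 0  → [-6, 1]
SUB     → [-7]
PUSH 20 → [-7, 20]
EQ      → [0]
LOAD 0  → [0, 1]
MOD     → [0]
PUSH 54 → [0, 54]
ADD     → [54]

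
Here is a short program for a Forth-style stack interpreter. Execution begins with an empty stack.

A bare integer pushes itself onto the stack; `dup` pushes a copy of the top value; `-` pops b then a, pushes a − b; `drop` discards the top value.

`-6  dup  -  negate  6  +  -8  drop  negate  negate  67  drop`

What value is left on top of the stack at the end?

-6     -> [-6]
dup    -> [-6, -6]
-      -> [0]
negate -> [0]
6      -> [0, 6]
+      -> [6]
-8     -> [6, -8]
drop   -> [6]
negate -> [-6]
negate -> [6]
67     -> [6, 67]
drop   -> [6]

6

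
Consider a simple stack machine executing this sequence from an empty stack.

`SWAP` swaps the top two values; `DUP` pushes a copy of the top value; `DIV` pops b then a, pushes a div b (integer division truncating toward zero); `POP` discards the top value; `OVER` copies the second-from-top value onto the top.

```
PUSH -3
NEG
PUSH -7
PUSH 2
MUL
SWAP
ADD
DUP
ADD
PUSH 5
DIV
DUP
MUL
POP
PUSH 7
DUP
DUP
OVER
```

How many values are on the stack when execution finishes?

4

PUSH -3 → [-3]
NEG     → [3]
PUSH -7 → [3, -7]
PUSH 2  → [3, -7, 2]
MUL     → [3, -14]
SWAP    → [-14, 3]
ADD     → [-11]
DUP     → [-11, -11]
ADD     → [-22]
PUSH 5  → [-22, 5]
DIV     → [-4]
DUP     → [-4, -4]
MUL     → [16]
POP     → []
PUSH 7  → [7]
DUP     → [7, 7]
DUP     → [7, 7, 7]
OVER    → [7, 7, 7, 7]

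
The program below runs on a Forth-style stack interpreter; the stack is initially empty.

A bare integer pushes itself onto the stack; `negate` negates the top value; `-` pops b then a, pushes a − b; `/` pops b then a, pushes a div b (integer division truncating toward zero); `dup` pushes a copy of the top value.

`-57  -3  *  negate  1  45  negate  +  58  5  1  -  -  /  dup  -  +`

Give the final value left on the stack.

-171

-57    → -57
-3     → -57 -3
*      → 171
negate → -171
1      → -171 1
45     → -171 1 45
negate → -171 1 -45
+      → -171 -44
58     → -171 -44 58
5      → -171 -44 58 5
1      → -171 -44 58 5 1
-      → -171 -44 58 4
-      → -171 -44 54
/      → -171 0
dup    → -171 0 0
-      → -171 0
+      → -171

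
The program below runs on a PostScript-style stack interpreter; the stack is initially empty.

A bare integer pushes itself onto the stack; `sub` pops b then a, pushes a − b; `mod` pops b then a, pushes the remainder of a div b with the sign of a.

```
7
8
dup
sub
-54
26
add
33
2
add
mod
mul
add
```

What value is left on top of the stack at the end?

7

7    7
8    7 8
dup  7 8 8
sub  7 0
-54  7 0 -54
26   7 0 -54 26
add  7 0 -28
33   7 0 -28 33
2    7 0 -28 33 2
add  7 0 -28 35
mod  7 0 -28
mul  7 0
add  7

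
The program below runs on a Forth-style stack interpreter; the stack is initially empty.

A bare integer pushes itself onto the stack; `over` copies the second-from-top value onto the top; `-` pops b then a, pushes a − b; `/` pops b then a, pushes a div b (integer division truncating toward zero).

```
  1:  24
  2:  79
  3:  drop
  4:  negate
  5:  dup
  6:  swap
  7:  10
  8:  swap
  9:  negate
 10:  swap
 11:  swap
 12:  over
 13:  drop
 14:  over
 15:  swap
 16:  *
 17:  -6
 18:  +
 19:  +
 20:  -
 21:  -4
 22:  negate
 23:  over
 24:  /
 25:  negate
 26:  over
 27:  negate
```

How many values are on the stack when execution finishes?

3

24     -> 24
79     -> 24 79
drop   -> 24
negate -> -24
dup    -> -24 -24
swap   -> -24 -24
10     -> -24 -24 10
swap   -> -24 10 -24
negate -> -24 10 24
swap   -> -24 24 10
swap   -> -24 10 24
over   -> -24 10 24 10
drop   -> -24 10 24
over   -> -24 10 24 10
swap   -> -24 10 10 24
*      -> -24 10 240
-6     -> -24 10 240 -6
+      -> -24 10 234
+      -> -24 244
-      -> -268
-4     -> -268 -4
negate -> -268 4
over   -> -268 4 -268
/      -> -268 0
negate -> -268 0
over   -> -268 0 -268
negate -> -268 0 268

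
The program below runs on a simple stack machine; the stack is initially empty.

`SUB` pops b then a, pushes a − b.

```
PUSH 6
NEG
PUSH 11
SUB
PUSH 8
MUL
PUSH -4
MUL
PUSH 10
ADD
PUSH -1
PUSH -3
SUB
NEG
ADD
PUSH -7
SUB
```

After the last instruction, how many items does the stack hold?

1

PUSH 6  : 6
NEG     : -6
PUSH 11 : -6 11
SUB     : -17
PUSH 8  : -17 8
MUL     : -136
PUSH -4 : -136 -4
MUL     : 544
PUSH 10 : 544 10
ADD     : 554
PUSH -1 : 554 -1
PUSH -3 : 554 -1 -3
SUB     : 554 2
NEG     : 554 -2
ADD     : 552
PUSH -7 : 552 -7
SUB     : 559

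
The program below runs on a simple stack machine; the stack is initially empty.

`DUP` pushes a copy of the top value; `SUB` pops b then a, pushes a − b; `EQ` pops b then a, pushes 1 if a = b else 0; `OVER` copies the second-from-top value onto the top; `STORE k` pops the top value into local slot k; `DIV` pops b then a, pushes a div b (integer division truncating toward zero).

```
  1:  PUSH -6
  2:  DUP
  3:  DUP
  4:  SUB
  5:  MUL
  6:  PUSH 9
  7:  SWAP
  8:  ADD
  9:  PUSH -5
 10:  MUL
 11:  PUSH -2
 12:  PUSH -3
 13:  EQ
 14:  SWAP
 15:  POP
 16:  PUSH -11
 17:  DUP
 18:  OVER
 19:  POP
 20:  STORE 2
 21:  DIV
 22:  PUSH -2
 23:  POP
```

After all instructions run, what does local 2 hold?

PUSH -6  : [-6]
DUP      : [-6, -6]
DUP      : [-6, -6, -6]
SUB      : [-6, 0]
MUL      : [0]
PUSH 9   : [0, 9]
SWAP     : [9, 0]
ADD      : [9]
PUSH -5  : [9, -5]
MUL      : [-45]
PUSH -2  : [-45, -2]
PUSH -3  : [-45, -2, -3]
EQ       : [-45, 0]
SWAP     : [0, -45]
POP      : [0]
PUSH -11 : [0, -11]
DUP      : [0, -11, -11]
OVER     : [0, -11, -11, -11]
POP      : [0, -11, -11]
STORE 2  : [0, -11]
DIV      : [0]
PUSH -2  : [0, -2]
POP      : [0]

-11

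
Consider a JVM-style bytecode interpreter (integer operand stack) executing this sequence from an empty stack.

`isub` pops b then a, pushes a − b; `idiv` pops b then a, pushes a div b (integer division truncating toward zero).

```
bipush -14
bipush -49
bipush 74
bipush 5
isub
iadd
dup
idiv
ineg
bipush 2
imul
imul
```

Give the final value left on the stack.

28

bipush -14 : [-14]
bipush -49 : [-14, -49]
bipush 74  : [-14, -49, 74]
bipush 5   : [-14, -49, 74, 5]
isub       : [-14, -49, 69]
iadd       : [-14, 20]
dup        : [-14, 20, 20]
idiv       : [-14, 1]
ineg       : [-14, -1]
bipush 2   : [-14, -1, 2]
imul       : [-14, -2]
imul       : [28]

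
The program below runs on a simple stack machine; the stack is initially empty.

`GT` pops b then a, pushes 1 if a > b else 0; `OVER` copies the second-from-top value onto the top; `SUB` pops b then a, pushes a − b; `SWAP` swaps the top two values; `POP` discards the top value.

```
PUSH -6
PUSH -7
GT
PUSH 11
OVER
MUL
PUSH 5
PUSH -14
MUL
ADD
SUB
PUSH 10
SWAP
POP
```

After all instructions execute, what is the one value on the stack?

10

PUSH -6  : [-6]
PUSH -7  : [-6, -7]
GT       : [1]
PUSH 11  : [1, 11]
OVER     : [1, 11, 1]
MUL      : [1, 11]
PUSH 5   : [1, 11, 5]
PUSH -14 : [1, 11, 5, -14]
MUL      : [1, 11, -70]
ADD      : [1, -59]
SUB      : [60]
PUSH 10  : [60, 10]
SWAP     : [10, 60]
POP      : [10]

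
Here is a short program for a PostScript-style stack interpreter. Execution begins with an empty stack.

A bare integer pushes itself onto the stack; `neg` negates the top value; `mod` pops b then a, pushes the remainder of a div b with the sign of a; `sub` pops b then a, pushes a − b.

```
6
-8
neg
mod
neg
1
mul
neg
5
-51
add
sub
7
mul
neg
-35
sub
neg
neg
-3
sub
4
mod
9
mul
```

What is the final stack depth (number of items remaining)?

1

6    6
-8   6 -8
neg  6 8
mod  6
neg  -6
1    -6 1
mul  -6
neg  6
5    6 5
-51  6 5 -51
add  6 -46
sub  52
7    52 7
mul  364
neg  -364
-35  -364 -35
sub  -329
neg  329
neg  -329
-3   -329 -3
sub  -326
4    -326 4
mod  -2
9    -2 9
mul  -18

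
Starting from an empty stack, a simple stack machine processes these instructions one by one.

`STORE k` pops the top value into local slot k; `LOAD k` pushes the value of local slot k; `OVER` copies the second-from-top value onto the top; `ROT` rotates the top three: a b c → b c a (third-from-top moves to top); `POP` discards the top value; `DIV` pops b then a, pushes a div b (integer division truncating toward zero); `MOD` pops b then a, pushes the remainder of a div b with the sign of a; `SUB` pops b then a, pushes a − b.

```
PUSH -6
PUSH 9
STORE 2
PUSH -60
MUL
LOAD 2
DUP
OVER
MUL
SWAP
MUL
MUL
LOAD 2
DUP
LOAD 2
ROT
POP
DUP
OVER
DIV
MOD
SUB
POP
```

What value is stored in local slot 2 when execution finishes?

PUSH -6  → -6
PUSH 9   → -6 9
STORE 2  → -6
PUSH -60 → -6 -60
MUL      → 360
LOAD 2   → 360 9
DUP      → 360 9 9
OVER     → 360 9 9 9
MUL      → 360 9 81
SWAP     → 360 81 9
MUL      → 360 729
MUL      → 262440
LOAD 2   → 262440 9
DUP      → 262440 9 9
LOAD 2   → 262440 9 9 9
ROT      → 262440 9 9 9
POP      → 262440 9 9
DUP      → 262440 9 9 9
OVER     → 262440 9 9 9 9
DIV      → 262440 9 9 1
MOD      → 262440 9 0
SUB      → 262440 9
POP      → 262440

9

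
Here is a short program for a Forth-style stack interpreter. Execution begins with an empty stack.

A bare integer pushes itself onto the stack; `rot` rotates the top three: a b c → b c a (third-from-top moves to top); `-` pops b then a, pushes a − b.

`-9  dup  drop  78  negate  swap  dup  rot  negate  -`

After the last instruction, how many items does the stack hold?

2

-9     → -9
dup    → -9 -9
drop   → -9
78     → -9 78
negate → -9 -78
swap   → -78 -9
dup    → -78 -9 -9
rot    → -9 -9 -78
negate → -9 -9 78
-      → -9 -87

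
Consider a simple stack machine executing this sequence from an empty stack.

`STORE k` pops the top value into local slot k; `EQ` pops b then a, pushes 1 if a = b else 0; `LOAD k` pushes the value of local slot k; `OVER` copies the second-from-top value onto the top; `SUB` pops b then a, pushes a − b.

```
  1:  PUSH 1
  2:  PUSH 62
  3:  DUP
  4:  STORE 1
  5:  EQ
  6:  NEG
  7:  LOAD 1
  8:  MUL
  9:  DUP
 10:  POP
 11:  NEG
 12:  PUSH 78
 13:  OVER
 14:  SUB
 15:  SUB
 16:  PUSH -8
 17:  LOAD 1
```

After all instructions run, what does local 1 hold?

62

PUSH 1  -> [1]
PUSH 62 -> [1, 62]
DUP     -> [1, 62, 62]
STORE 1 -> [1, 62]
EQ      -> [0]
NEG     -> [0]
LOAD 1  -> [0, 62]
MUL     -> [0]
DUP     -> [0, 0]
POP     -> [0]
NEG     -> [0]
PUSH 78 -> [0, 78]
OVER    -> [0, 78, 0]
SUB     -> [0, 78]
SUB     -> [-78]
PUSH -8 -> [-78, -8]
LOAD 1  -> [-78, -8, 62]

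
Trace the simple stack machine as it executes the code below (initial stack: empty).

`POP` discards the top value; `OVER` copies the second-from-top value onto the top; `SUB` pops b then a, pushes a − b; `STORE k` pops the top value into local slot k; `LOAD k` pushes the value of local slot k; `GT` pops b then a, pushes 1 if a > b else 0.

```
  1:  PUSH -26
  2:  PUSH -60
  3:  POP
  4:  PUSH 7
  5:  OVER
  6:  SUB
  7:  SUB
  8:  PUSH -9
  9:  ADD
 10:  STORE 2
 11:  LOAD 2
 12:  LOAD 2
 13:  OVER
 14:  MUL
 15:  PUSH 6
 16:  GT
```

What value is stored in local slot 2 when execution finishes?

-68

PUSH -26 -> -26
PUSH -60 -> -26 -60
POP      -> -26
PUSH 7   -> -26 7
OVER     -> -26 7 -26
SUB      -> -26 33
SUB      -> -59
PUSH -9  -> -59 -9
ADD      -> -68
STORE 2  -> (empty)
LOAD 2   -> -68
LOAD 2   -> -68 -68
OVER     -> -68 -68 -68
MUL      -> -68 4624
PUSH 6   -> -68 4624 6
GT       -> -68 1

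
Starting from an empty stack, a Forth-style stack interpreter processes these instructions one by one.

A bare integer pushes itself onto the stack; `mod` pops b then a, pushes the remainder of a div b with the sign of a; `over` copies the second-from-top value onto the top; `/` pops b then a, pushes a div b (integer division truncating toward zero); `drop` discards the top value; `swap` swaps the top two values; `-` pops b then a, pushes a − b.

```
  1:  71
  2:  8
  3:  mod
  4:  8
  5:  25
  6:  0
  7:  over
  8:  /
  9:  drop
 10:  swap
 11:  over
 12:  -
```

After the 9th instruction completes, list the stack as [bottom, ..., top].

71   : [71]
8    : [71, 8]
mod  : [7]
8    : [7, 8]
25   : [7, 8, 25]
0    : [7, 8, 25, 0]
over : [7, 8, 25, 0, 25]
/    : [7, 8, 25, 0]
drop : [7, 8, 25]

[7, 8, 25]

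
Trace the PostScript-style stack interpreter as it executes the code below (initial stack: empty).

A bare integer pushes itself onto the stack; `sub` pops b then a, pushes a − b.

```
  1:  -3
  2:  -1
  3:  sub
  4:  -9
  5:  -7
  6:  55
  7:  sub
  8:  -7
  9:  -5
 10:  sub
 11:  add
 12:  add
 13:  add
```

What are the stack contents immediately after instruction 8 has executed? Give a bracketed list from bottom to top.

[-2, -9, -62, -7]

-3   [-3]
-1   [-3, -1]
sub  [-2]
-9   [-2, -9]
-7   [-2, -9, -7]
55   [-2, -9, -7, 55]
sub  [-2, -9, -62]
-7   [-2, -9, -62, -7]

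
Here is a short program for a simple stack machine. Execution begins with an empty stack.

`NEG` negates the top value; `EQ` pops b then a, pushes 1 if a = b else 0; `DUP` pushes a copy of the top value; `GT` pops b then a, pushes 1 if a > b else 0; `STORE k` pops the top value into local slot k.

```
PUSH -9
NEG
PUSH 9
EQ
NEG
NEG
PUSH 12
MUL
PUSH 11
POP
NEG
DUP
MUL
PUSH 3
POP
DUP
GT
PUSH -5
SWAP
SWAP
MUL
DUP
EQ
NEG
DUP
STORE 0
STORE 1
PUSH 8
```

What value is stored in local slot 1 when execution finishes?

PUSH -9 → [-9]
NEG     → [9]
PUSH 9  → [9, 9]
EQ      → [1]
NEG     → [-1]
NEG     → [1]
PUSH 12 → [1, 12]
MUL     → [12]
PUSH 11 → [12, 11]
POP     → [12]
NEG     → [-12]
DUP     → [-12, -12]
MUL     → [144]
PUSH 3  → [144, 3]
POP     → [144]
DUP     → [144, 144]
GT      → [0]
PUSH -5 → [0, -5]
SWAP    → [-5, 0]
SWAP    → [0, -5]
MUL     → [0]
DUP     → [0, 0]
EQ      → [1]
NEG     → [-1]
DUP     → [-1, -1]
STORE 0 → [-1]
STORE 1 → []
PUSH 8  → [8]

-1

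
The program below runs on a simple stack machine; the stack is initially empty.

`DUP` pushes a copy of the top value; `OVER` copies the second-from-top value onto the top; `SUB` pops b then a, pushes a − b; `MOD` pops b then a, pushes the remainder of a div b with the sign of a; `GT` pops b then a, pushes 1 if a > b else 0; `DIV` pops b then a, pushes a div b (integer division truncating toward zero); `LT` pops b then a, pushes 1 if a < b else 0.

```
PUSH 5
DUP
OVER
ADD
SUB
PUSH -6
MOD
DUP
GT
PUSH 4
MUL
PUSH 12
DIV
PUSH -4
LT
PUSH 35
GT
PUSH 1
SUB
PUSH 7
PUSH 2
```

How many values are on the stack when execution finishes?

PUSH 5  : [5]
DUP     : [5, 5]
OVER    : [5, 5, 5]
ADD     : [5, 10]
SUB     : [-5]
PUSH -6 : [-5, -6]
MOD     : [-5]
DUP     : [-5, -5]
GT      : [0]
PUSH 4  : [0, 4]
MUL     : [0]
PUSH 12 : [0, 12]
DIV     : [0]
PUSH -4 : [0, -4]
LT      : [0]
PUSH 35 : [0, 35]
GT      : [0]
PUSH 1  : [0, 1]
SUB     : [-1]
PUSH 7  : [-1, 7]
PUSH 2  : [-1, 7, 2]

3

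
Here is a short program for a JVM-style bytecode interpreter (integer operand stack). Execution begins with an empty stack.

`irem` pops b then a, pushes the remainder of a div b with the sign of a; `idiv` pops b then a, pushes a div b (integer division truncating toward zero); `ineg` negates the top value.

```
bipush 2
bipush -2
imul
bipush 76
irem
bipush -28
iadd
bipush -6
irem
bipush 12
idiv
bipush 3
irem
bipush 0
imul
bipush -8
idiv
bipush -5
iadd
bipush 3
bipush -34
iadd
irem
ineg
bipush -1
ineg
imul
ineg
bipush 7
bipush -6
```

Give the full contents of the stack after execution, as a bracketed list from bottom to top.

[-5, 7, -6]

bipush 2    2
bipush -2   2 -2
imul        -4
bipush 76   -4 76
irem        -4
bipush -28  -4 -28
iadd        -32
bipush -6   -32 -6
irem        -2
bipush 12   -2 12
idiv        0
bipush 3    0 3
irem        0
bipush 0    0 0
imul        0
bipush -8   0 -8
idiv        0
bipush -5   0 -5
iadd        -5
bipush 3    -5 3
bipush -34  -5 3 -34
iadd        -5 -31
irem        -5
ineg        5
bipush -1   5 -1
ineg        5 1
imul        5
ineg        -5
bipush 7    -5 7
bipush -6   -5 7 -6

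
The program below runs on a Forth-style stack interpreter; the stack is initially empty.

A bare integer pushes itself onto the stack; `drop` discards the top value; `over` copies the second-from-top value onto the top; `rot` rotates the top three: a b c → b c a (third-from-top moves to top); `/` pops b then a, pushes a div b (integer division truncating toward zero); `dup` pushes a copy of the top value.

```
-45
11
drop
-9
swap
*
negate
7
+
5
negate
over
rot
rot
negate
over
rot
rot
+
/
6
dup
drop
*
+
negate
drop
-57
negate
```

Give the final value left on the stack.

-45    : [-45]
11     : [-45, 11]
drop   : [-45]
-9     : [-45, -9]
swap   : [-9, -45]
*      : [405]
negate : [-405]
7      : [-405, 7]
+      : [-398]
5      : [-398, 5]
negate : [-398, -5]
over   : [-398, -5, -398]
rot    : [-5, -398, -398]
rot    : [-398, -398, -5]
negate : [-398, -398, 5]
over   : [-398, -398, 5, -398]
rot    : [-398, 5, -398, -398]
rot    : [-398, -398, -398, 5]
+      : [-398, -398, -393]
/      : [-398, 1]
6      : [-398, 1, 6]
dup    : [-398, 1, 6, 6]
drop   : [-398, 1, 6]
*      : [-398, 6]
+      : [-392]
negate : [392]
drop   : []
-57    : [-57]
negate : [57]

57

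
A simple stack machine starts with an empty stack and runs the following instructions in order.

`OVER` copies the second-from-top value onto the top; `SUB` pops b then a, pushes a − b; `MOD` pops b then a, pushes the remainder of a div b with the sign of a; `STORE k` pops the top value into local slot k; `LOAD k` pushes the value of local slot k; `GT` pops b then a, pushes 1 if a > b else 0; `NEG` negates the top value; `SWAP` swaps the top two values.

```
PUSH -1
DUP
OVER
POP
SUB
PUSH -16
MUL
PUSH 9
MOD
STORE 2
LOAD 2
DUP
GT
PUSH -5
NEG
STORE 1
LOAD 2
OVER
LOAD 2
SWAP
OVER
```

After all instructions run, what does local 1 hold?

5

PUSH -1  : -1
DUP      : -1 -1
OVER     : -1 -1 -1
POP      : -1 -1
SUB      : 0
PUSH -16 : 0 -16
MUL      : 0
PUSH 9   : 0 9
MOD      : 0
STORE 2  : (empty)
LOAD 2   : 0
DUP      : 0 0
GT       : 0
PUSH -5  : 0 -5
NEG      : 0 5
STORE 1  : 0
LOAD 2   : 0 0
OVER     : 0 0 0
LOAD 2   : 0 0 0 0
SWAP     : 0 0 0 0
OVER     : 0 0 0 0 0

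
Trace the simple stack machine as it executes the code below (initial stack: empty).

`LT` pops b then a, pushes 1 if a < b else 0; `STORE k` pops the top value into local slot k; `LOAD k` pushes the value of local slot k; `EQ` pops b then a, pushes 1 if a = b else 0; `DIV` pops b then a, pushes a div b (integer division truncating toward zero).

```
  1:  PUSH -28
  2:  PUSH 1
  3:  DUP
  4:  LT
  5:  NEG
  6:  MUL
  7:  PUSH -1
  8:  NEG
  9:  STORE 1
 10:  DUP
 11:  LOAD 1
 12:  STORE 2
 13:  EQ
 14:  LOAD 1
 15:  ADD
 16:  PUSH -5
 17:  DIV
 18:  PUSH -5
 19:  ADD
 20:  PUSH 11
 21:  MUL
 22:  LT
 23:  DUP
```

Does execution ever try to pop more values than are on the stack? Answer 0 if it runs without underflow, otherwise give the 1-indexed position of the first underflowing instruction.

22

PUSH -28  [-28]
PUSH 1    [-28, 1]
DUP       [-28, 1, 1]
LT        [-28, 0]
NEG       [-28, 0]
MUL       [0]
PUSH -1   [0, -1]
NEG       [0, 1]
STORE 1   [0]
DUP       [0, 0]
LOAD 1    [0, 0, 1]
STORE 2   [0, 0]
EQ        [1]
LOAD 1    [1, 1]
ADD       [2]
PUSH -5   [2, -5]
DIV       [0]
PUSH -5   [0, -5]
ADD       [-5]
PUSH 11   [-5, 11]
MUL       [-55]
LT  — needs 2 operands, stack has 1 → underflow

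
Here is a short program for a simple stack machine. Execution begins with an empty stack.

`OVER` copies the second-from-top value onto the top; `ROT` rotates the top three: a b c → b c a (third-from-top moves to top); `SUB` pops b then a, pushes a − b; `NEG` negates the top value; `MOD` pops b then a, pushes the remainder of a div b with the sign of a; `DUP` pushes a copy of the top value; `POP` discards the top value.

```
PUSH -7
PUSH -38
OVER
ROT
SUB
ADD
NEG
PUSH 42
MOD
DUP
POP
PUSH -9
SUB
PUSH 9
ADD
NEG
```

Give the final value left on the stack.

-56

PUSH -7  : [-7]
PUSH -38 : [-7, -38]
OVER     : [-7, -38, -7]
ROT      : [-38, -7, -7]
SUB      : [-38, 0]
ADD      : [-38]
NEG      : [38]
PUSH 42  : [38, 42]
MOD      : [38]
DUP      : [38, 38]
POP      : [38]
PUSH -9  : [38, -9]
SUB      : [47]
PUSH 9   : [47, 9]
ADD      : [56]
NEG      : [-56]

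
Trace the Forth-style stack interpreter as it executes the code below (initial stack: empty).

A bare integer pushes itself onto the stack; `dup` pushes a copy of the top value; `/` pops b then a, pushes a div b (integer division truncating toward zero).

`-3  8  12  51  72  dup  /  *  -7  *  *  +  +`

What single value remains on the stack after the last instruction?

-3  -> -3
8   -> -3 8
12  -> -3 8 12
51  -> -3 8 12 51
72  -> -3 8 12 51 72
dup -> -3 8 12 51 72 72
/   -> -3 8 12 51 1
*   -> -3 8 12 51
-7  -> -3 8 12 51 -7
*   -> -3 8 12 -357
*   -> -3 8 -4284
+   -> -3 -4276
+   -> -4279

-4279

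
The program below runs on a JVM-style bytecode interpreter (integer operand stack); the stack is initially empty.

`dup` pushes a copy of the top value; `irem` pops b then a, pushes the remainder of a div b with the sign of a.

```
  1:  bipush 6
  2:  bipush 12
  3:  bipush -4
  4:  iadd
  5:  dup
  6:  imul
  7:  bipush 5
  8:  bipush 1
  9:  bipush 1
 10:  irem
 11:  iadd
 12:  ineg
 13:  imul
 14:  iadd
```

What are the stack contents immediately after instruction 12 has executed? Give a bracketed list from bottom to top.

[6, 64, -5]

bipush 6  : [6]
bipush 12 : [6, 12]
bipush -4 : [6, 12, -4]
iadd      : [6, 8]
dup       : [6, 8, 8]
imul      : [6, 64]
bipush 5  : [6, 64, 5]
bipush 1  : [6, 64, 5, 1]
bipush 1  : [6, 64, 5, 1, 1]
irem      : [6, 64, 5, 0]
iadd      : [6, 64, 5]
ineg      : [6, 64, -5]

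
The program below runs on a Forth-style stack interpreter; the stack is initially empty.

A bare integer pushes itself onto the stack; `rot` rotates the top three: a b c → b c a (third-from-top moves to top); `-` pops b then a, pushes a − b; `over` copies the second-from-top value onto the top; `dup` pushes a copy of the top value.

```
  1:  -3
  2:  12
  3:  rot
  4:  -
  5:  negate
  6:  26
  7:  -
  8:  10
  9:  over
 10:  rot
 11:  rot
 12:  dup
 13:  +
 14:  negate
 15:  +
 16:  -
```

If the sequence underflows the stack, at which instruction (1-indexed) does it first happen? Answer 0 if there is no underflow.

-3 -> [-3]
12 -> [-3, 12]
rot  — needs 3 operands, stack has 2 → underflow

3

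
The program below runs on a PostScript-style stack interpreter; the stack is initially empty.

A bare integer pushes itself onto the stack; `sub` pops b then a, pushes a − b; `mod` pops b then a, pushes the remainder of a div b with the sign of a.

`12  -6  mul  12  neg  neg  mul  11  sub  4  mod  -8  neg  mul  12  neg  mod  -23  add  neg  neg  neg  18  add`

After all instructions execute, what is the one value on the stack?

12  → [12]
-6  → [12, -6]
mul → [-72]
12  → [-72, 12]
neg → [-72, -12]
neg → [-72, 12]
mul → [-864]
11  → [-864, 11]
sub → [-875]
4   → [-875, 4]
mod → [-3]
-8  → [-3, -8]
neg → [-3, 8]
mul → [-24]
12  → [-24, 12]
neg → [-24, -12]
mod → [0]
-23 → [0, -23]
add → [-23]
neg → [23]
neg → [-23]
neg → [23]
18  → [23, 18]
add → [41]

41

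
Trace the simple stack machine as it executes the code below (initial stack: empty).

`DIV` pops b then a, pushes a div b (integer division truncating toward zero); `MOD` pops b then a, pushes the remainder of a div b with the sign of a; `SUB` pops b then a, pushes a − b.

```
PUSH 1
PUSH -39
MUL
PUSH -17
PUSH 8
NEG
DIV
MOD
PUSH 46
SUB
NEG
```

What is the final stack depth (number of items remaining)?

1

PUSH 1   -> [1]
PUSH -39 -> [1, -39]
MUL      -> [-39]
PUSH -17 -> [-39, -17]
PUSH 8   -> [-39, -17, 8]
NEG      -> [-39, -17, -8]
DIV      -> [-39, 2]
MOD      -> [-1]
PUSH 46  -> [-1, 46]
SUB      -> [-47]
NEG      -> [47]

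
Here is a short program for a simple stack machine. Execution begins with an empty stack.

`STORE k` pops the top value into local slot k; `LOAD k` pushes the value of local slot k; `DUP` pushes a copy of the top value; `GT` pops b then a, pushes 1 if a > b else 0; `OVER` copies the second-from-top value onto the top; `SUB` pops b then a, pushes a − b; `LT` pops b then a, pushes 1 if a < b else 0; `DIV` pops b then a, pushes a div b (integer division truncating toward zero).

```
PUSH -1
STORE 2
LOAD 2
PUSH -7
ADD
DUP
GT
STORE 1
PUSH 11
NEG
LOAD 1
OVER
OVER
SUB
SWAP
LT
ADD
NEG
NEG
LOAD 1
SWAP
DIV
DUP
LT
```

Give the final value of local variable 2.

-1

PUSH -1 : -1
STORE 2 : (empty)
LOAD 2  : -1
PUSH -7 : -1 -7
ADD     : -8
DUP     : -8 -8
GT      : 0
STORE 1 : (empty)
PUSH 11 : 11
NEG     : -11
LOAD 1  : -11 0
OVER    : -11 0 -11
OVER    : -11 0 -11 0
SUB     : -11 0 -11
SWAP    : -11 -11 0
LT      : -11 1
ADD     : -10
NEG     : 10
NEG     : -10
LOAD 1  : -10 0
SWAP    : 0 -10
DIV     : 0
DUP     : 0 0
LT      : 0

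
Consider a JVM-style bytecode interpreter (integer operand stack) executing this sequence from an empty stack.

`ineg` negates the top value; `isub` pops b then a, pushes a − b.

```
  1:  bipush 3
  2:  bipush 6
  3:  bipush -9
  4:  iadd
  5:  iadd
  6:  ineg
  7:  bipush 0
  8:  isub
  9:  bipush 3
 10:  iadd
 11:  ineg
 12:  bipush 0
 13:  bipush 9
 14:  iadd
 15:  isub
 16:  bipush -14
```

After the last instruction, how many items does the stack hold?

bipush 3   -> 3
bipush 6   -> 3 6
bipush -9  -> 3 6 -9
iadd       -> 3 -3
iadd       -> 0
ineg       -> 0
bipush 0   -> 0 0
isub       -> 0
bipush 3   -> 0 3
iadd       -> 3
ineg       -> -3
bipush 0   -> -3 0
bipush 9   -> -3 0 9
iadd       -> -3 9
isub       -> -12
bipush -14 -> -12 -14

2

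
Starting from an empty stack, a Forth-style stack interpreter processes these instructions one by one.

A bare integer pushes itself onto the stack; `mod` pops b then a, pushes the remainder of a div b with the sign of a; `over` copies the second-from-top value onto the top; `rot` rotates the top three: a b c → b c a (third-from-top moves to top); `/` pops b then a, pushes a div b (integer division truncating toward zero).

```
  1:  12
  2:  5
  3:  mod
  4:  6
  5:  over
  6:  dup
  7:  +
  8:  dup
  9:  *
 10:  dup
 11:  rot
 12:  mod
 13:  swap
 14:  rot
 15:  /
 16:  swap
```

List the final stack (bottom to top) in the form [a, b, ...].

[8, 4]

12   : [12]
5    : [12, 5]
mod  : [2]
6    : [2, 6]
over : [2, 6, 2]
dup  : [2, 6, 2, 2]
+    : [2, 6, 4]
dup  : [2, 6, 4, 4]
*    : [2, 6, 16]
dup  : [2, 6, 16, 16]
rot  : [2, 16, 16, 6]
mod  : [2, 16, 4]
swap : [2, 4, 16]
rot  : [4, 16, 2]
/    : [4, 8]
swap : [8, 4]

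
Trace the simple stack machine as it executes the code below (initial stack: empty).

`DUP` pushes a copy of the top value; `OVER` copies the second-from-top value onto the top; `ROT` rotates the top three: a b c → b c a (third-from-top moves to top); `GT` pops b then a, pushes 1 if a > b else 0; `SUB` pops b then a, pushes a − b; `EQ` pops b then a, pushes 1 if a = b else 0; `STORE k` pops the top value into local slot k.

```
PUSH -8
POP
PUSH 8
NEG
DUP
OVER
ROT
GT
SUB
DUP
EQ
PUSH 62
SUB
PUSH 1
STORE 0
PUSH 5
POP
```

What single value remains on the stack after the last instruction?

-61

PUSH -8 : [-8]
POP     : []
PUSH 8  : [8]
NEG     : [-8]
DUP     : [-8, -8]
OVER    : [-8, -8, -8]
ROT     : [-8, -8, -8]
GT      : [-8, 0]
SUB     : [-8]
DUP     : [-8, -8]
EQ      : [1]
PUSH 62 : [1, 62]
SUB     : [-61]
PUSH 1  : [-61, 1]
STORE 0 : [-61]
PUSH 5  : [-61, 5]
POP     : [-61]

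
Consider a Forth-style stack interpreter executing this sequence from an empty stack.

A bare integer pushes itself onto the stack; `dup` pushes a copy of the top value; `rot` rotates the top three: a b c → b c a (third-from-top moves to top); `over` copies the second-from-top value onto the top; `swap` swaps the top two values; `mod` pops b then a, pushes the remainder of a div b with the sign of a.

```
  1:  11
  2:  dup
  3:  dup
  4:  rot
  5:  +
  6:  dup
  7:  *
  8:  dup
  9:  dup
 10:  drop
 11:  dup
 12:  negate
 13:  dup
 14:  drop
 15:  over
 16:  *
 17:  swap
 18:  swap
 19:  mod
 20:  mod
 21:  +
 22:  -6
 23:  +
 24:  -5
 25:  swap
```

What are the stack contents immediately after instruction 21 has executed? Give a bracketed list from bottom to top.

[11]

11      [11]
dup     [11, 11]
dup     [11, 11, 11]
rot     [11, 11, 11]
+       [11, 22]
dup     [11, 22, 22]
*       [11, 484]
dup     [11, 484, 484]
dup     [11, 484, 484, 484]
drop    [11, 484, 484]
dup     [11, 484, 484, 484]
negate  [11, 484, 484, -484]
dup     [11, 484, 484, -484, -484]
drop    [11, 484, 484, -484]
over    [11, 484, 484, -484, 484]
*       [11, 484, 484, -234256]
swap    [11, 484, -234256, 484]
swap    [11, 484, 484, -234256]
mod     [11, 484, 484]
mod     [11, 0]
+       [11]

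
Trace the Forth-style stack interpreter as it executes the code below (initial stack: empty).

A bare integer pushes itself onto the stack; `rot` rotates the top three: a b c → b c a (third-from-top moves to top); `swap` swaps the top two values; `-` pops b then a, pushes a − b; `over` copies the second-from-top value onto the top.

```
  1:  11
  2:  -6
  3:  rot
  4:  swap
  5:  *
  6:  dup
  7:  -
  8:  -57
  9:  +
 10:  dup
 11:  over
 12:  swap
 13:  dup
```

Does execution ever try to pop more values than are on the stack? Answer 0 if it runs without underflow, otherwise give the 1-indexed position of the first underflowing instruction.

11 : 11
-6 : 11 -6
rot  — needs 3 operands, stack has 2 → underflow

3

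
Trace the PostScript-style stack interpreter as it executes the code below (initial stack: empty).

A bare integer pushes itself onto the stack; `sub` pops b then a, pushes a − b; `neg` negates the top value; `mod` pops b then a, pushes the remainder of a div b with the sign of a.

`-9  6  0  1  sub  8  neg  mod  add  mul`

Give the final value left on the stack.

-45

-9  : -9
6   : -9 6
0   : -9 6 0
1   : -9 6 0 1
sub : -9 6 -1
8   : -9 6 -1 8
neg : -9 6 -1 -8
mod : -9 6 -1
add : -9 5
mul : -45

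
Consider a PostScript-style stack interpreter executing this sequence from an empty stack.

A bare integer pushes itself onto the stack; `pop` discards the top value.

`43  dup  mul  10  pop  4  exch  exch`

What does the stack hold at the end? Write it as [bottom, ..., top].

43   → [43]
dup  → [43, 43]
mul  → [1849]
10   → [1849, 10]
pop  → [1849]
4    → [1849, 4]
exch → [4, 1849]
exch → [1849, 4]

[1849, 4]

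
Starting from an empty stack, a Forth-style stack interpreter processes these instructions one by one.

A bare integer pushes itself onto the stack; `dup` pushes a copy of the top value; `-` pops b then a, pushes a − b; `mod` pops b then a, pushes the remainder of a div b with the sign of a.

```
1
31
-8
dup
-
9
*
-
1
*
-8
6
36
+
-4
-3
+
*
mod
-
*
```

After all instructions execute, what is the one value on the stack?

1    1
31   1 31
-8   1 31 -8
dup  1 31 -8 -8
-    1 31 0
9    1 31 0 9
*    1 31 0
-    1 31
1    1 31 1
*    1 31
-8   1 31 -8
6    1 31 -8 6
36   1 31 -8 6 36
+    1 31 -8 42
-4   1 31 -8 42 -4
-3   1 31 -8 42 -4 -3
+    1 31 -8 42 -7
*    1 31 -8 -294
mod  1 31 -8
-    1 39
*    39

39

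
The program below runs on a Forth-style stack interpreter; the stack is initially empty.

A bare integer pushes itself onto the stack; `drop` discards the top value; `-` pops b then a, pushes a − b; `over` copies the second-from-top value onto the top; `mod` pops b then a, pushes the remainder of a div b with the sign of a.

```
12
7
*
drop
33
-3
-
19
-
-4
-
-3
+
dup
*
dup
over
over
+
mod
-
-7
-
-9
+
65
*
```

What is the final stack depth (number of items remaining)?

12   → [12]
7    → [12, 7]
*    → [84]
drop → []
33   → [33]
-3   → [33, -3]
-    → [36]
19   → [36, 19]
-    → [17]
-4   → [17, -4]
-    → [21]
-3   → [21, -3]
+    → [18]
dup  → [18, 18]
*    → [324]
dup  → [324, 324]
over → [324, 324, 324]
over → [324, 324, 324, 324]
+    → [324, 324, 648]
mod  → [324, 324]
-    → [0]
-7   → [0, -7]
-    → [7]
-9   → [7, -9]
+    → [-2]
65   → [-2, 65]
*    → [-130]

1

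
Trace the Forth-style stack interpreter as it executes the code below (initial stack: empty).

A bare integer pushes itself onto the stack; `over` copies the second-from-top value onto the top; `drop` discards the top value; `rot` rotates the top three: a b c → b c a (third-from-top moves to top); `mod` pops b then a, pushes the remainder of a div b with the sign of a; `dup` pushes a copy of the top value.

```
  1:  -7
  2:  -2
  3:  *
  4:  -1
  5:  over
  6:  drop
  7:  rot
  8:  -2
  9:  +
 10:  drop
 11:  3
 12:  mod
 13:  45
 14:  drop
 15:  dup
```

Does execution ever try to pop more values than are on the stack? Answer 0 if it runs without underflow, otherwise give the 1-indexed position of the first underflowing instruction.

7

-7   → -7
-2   → -7 -2
*    → 14
-1   → 14 -1
over → 14 -1 14
drop → 14 -1
rot  — needs 3 operands, stack has 2 → underflow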